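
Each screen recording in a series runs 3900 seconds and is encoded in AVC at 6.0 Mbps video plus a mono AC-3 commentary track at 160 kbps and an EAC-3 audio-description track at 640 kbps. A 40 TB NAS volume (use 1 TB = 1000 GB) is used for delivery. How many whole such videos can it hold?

12066

Audio total: 160 + 640 = 800 kbps = 0.800 Mbps.
Total bitrate: 6.800 Mbps.
Per item: 6.800 Mbps × 3900 s = 26,520 Mb = 3,315 MB.
Capacity: 40 TB = 320,000,000 Mb; 12066.37 items → 12066 complete.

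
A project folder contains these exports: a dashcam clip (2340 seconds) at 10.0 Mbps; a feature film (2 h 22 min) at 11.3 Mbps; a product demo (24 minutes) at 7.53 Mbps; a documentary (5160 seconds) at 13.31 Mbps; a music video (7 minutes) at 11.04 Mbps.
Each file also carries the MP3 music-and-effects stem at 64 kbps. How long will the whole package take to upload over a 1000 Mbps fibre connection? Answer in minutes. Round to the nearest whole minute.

Audio: 64 kbps = 0.064 Mbps.
dashcam clip: 10.064 Mbps × 2340 s = 23549.8 Mb
feature film: 11.364 Mbps × 8520 s = 96821.3 Mb
product demo: 7.594 Mbps × 1440 s = 10935.4 Mb
documentary: 13.374 Mbps × 5160 s = 69009.8 Mb
music video: 11.104 Mbps × 420 s = 4663.7 Mb
Total: 204979.9 Mb = 25622.5 MB.
At 1000 Mbps: 204979.9 / 1000 = 205 s ≈ 3.42 minutes.

3 minutes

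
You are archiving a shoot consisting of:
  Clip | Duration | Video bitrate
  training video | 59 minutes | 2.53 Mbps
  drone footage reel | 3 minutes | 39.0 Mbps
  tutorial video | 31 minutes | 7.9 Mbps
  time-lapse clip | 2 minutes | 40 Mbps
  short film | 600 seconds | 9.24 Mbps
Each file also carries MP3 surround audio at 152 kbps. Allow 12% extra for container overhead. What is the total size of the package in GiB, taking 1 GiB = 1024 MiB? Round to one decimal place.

Audio: 152 kbps = 0.152 Mbps.
training video: 2.682 Mbps × 3540 s × 1.12 = 10633.6 Mb
drone footage reel: 39.152 Mbps × 180 s × 1.12 = 7893.0 Mb
tutorial video: 8.052 Mbps × 1860 s × 1.12 = 16773.9 Mb
time-lapse clip: 40.152 Mbps × 120 s × 1.12 = 5396.4 Mb
short film: 9.392 Mbps × 600 s × 1.12 = 6311.4 Mb
Total: 47008.4 Mb = 5876.1 MB.
= 5.472 GiB.

5.5 GiB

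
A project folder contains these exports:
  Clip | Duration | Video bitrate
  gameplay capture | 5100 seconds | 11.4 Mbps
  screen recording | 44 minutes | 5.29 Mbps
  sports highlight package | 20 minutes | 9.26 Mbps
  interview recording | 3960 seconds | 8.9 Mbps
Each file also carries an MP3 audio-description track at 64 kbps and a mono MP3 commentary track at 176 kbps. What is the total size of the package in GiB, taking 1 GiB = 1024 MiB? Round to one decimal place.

14.2 GiB

Audio total: 64 + 176 = 240 kbps = 0.240 Mbps.
gameplay capture: 11.640 Mbps × 5100 s = 59364.0 Mb
screen recording: 5.530 Mbps × 2640 s = 14599.2 Mb
sports highlight package: 9.500 Mbps × 1200 s = 11400.0 Mb
interview recording: 9.140 Mbps × 3960 s = 36194.4 Mb
Total: 121557.6 Mb = 15194.7 MB.
= 14.15 GiB.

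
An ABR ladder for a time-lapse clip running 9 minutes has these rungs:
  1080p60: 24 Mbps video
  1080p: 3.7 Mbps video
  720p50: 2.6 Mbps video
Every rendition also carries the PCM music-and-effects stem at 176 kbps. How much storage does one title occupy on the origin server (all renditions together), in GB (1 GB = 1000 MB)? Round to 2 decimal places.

2.08 GB

9 min = 540 s
Audio: 176 kbps = 0.176 Mbps.
Sum of rendition bitrates: (24+0.176) + (3.7+0.176) + (2.6+0.176) = 30.828 Mbps.
× 540 s = 16,647 Mb = 2,081 MB = 2.081 GB.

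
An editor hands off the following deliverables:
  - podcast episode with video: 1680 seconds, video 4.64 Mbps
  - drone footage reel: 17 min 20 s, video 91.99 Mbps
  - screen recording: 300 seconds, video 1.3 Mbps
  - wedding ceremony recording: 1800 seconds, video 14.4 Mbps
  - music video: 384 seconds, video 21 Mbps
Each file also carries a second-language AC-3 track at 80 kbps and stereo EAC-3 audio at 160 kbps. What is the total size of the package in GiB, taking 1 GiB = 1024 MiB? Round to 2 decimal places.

Audio total: 80 + 160 = 240 kbps = 0.240 Mbps.
podcast episode with video: 4.880 Mbps × 1680 s = 8198.4 Mb
drone footage reel: 92.230 Mbps × 1040 s = 95919.2 Mb
screen recording: 1.540 Mbps × 300 s = 462.0 Mb
wedding ceremony recording: 14.640 Mbps × 1800 s = 26352.0 Mb
music video: 21.240 Mbps × 384 s = 8156.2 Mb
Total: 139087.8 Mb = 17386.0 MB.
= 16.19 GiB.

16.19 GiB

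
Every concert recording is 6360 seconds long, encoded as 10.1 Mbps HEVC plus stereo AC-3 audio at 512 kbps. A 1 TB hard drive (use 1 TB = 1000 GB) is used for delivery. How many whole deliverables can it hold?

118

Audio: 512 kbps = 0.512 Mbps.
Total bitrate: 10.612 Mbps.
Per item: 10.612 Mbps × 6360 s = 67,492 Mb = 8,437 MB.
Capacity: 1 TB = 8,000,000 Mb; 118.53 items → 118 complete.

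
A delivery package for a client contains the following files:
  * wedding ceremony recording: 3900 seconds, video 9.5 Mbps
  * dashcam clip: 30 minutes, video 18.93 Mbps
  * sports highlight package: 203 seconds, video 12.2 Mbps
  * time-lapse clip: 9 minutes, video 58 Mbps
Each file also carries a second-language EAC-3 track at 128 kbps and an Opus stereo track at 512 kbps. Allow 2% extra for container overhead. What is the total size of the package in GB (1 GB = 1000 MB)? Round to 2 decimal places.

Audio total: 128 + 512 = 640 kbps = 0.640 Mbps.
wedding ceremony recording: 10.140 Mbps × 3900 s × 1.02 = 40336.9 Mb
dashcam clip: 19.570 Mbps × 1800 s × 1.02 = 35930.5 Mb
sports highlight package: 12.840 Mbps × 203 s × 1.02 = 2658.7 Mb
time-lapse clip: 58.640 Mbps × 540 s × 1.02 = 32298.9 Mb
Total: 111225.0 Mb = 13903.1 MB.
= 13.90 GB.

13.90 GB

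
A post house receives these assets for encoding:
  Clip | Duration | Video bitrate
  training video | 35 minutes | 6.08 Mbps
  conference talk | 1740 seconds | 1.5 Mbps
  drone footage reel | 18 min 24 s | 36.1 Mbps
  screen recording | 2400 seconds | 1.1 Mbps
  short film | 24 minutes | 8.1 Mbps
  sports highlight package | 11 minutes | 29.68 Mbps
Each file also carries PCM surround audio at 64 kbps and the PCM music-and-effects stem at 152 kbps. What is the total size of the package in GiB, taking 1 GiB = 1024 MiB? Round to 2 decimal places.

10.61 GiB

Audio total: 64 + 152 = 216 kbps = 0.216 Mbps.
training video: 6.296 Mbps × 2100 s = 13221.6 Mb
conference talk: 1.716 Mbps × 1740 s = 2985.8 Mb
drone footage reel: 36.316 Mbps × 1104 s = 40092.9 Mb
screen recording: 1.316 Mbps × 2400 s = 3158.4 Mb
short film: 8.316 Mbps × 1440 s = 11975.0 Mb
sports highlight package: 29.896 Mbps × 660 s = 19731.4 Mb
Total: 91165.1 Mb = 11395.6 MB.
= 10.61 GiB.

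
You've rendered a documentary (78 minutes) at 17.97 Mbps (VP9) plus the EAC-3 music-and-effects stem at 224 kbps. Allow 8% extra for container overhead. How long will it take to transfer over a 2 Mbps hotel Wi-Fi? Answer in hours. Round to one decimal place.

78 min = 4680 s
Audio: 224 kbps = 0.224 Mbps.
Total bitrate: 18.194 Mbps.
File: 18.194 Mbps × 4680 s = 85147.9 Mb.
With 8% container overhead: ×1.08. → 91959.8 Mb.
At 2 Mbps: 91959.8 / 2 = 45979.9 s ≈ 12.8 hours.

12.8 hours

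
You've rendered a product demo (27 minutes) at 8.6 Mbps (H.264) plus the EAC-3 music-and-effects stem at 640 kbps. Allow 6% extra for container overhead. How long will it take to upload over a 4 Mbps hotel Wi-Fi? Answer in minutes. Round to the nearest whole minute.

27 min = 1620 s
Audio: 640 kbps = 0.640 Mbps.
Total bitrate: 9.240 Mbps.
File: 9.240 Mbps × 1620 s = 14968.8 Mb.
With 6% container overhead: ×1.06. → 15866.9 Mb.
At 4 Mbps: 15866.9 / 4 = 3966.7 s ≈ 66.1 minutes.

66 minutes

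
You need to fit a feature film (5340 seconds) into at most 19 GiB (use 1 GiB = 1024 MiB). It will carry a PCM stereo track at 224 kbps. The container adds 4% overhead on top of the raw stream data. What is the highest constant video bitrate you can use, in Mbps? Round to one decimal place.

Budget: 19 GiB = 163208.8 Mb.
Stream payload after overhead: 163208.8 / 1.04 = 156931.5 Mb.
Total bitrate budget: 156931.5 Mb / 5340 s = 29.388 Mbps.
Audio: 224 kbps = 0.224 Mbps.
Video: 29.388 − 0.224 = 29.164 Mbps.

29.2 Mbps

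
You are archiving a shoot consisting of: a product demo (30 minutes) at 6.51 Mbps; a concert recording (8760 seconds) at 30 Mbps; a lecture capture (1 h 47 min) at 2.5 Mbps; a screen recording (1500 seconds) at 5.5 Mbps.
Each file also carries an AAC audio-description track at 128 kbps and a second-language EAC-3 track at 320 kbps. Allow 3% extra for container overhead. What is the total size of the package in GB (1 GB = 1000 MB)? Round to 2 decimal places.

Audio total: 128 + 320 = 448 kbps = 0.448 Mbps.
product demo: 6.958 Mbps × 1800 s × 1.03 = 12900.1 Mb
concert recording: 30.448 Mbps × 8760 s × 1.03 = 274726.2 Mb
lecture capture: 2.948 Mbps × 6420 s × 1.03 = 19493.9 Mb
screen recording: 5.948 Mbps × 1500 s × 1.03 = 9189.7 Mb
Total: 316310.0 Mb = 39538.7 MB.
= 39.54 GB.

39.54 GB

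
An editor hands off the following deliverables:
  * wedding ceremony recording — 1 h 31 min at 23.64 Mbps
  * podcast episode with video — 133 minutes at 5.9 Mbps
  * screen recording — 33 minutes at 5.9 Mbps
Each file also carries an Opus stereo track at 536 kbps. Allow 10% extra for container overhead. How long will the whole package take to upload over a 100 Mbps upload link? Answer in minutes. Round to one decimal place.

36.0 minutes

Audio: 536 kbps = 0.536 Mbps.
wedding ceremony recording: 24.176 Mbps × 5460 s × 1.10 = 145201.1 Mb
podcast episode with video: 6.436 Mbps × 7980 s × 1.10 = 56495.2 Mb
screen recording: 6.436 Mbps × 1980 s × 1.10 = 14017.6 Mb
Total: 215713.9 Mb = 26964.2 MB.
At 100 Mbps: 215713.9 / 100 = 2157 s ≈ 36 minutes.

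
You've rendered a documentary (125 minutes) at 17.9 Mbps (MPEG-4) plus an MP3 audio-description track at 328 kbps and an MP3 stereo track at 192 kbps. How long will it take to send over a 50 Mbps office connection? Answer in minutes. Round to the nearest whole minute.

125 min = 7500 s
Audio total: 328 + 192 = 520 kbps = 0.520 Mbps.
Total bitrate: 18.420 Mbps.
File: 18.420 Mbps × 7500 s = 138150.0 Mb.
At 50 Mbps: 138150.0 / 50 = 2763.0 s ≈ 46 minutes.

46 minutes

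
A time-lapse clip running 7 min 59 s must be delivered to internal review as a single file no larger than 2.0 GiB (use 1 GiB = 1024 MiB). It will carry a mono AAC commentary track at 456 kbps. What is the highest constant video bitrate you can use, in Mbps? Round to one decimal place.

35.4 Mbps

Budget: 2.0 GiB = 17179.9 Mb.
7 min 59 s = 479 s
Total bitrate budget: 17179.9 Mb / 479 s = 35.866 Mbps.
Audio: 456 kbps = 0.456 Mbps.
Video: 35.866 − 0.456 = 35.410 Mbps.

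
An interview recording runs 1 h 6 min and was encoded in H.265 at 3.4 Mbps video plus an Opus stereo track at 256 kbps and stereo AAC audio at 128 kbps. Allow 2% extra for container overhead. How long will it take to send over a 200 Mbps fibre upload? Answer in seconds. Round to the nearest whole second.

1 h 6 min = 66 min = 3960 s
Audio total: 256 + 128 = 384 kbps = 0.384 Mbps.
Total bitrate: 3.784 Mbps.
File: 3.784 Mbps × 3960 s = 14984.6 Mb.
With 2% container overhead: ×1.02. → 15284.3 Mb.
At 200 Mbps: 15284.3 / 200 = 76.4 s ≈ 76.4 seconds.

76 seconds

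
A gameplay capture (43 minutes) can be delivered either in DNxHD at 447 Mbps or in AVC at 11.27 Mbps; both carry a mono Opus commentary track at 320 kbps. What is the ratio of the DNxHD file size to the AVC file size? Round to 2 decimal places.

43 min = 2580 s
Audio: 320 kbps = 0.320 Mbps.
DNxHD: 447.320 Mbps × 2580 s = 1154085.6 Mb = 144.261 GB.
AVC: 11.590 Mbps × 2580 s = 29902.2 Mb = 3.738 GB.
Ratio: 144.261 / 3.738 = 38.595.

38.60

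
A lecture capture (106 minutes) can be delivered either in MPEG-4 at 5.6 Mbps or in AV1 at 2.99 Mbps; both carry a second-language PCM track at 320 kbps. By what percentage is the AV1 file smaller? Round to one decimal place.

44.1%

106 min = 6360 s
Audio: 320 kbps = 0.320 Mbps.
MPEG-4: 5.920 Mbps × 6360 s = 37651.2 Mb = 4.383 GiB.
AV1: 3.310 Mbps × 6360 s = 21051.6 Mb = 2.451 GiB.
Reduction: (1 − 2.451/4.383) × 100 = 44.09%.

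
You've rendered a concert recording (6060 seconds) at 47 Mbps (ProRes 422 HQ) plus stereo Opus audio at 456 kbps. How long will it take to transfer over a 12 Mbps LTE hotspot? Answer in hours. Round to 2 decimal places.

6.66 hours

Audio: 456 kbps = 0.456 Mbps.
Total bitrate: 47.456 Mbps.
File: 47.456 Mbps × 6060 s = 287583.4 Mb.
At 12 Mbps: 287583.4 / 12 = 23965.3 s ≈ 6.66 hours.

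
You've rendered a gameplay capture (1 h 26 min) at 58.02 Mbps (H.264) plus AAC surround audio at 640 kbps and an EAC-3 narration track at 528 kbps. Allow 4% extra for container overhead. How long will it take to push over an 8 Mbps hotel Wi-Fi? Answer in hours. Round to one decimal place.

1 h 26 min = 86 min = 5160 s
Audio total: 640 + 528 = 1168 kbps = 1.168 Mbps.
Total bitrate: 59.188 Mbps.
File: 59.188 Mbps × 5160 s = 305410.1 Mb.
With 4% container overhead: ×1.04. → 317626.5 Mb.
At 8 Mbps: 317626.5 / 8 = 39703.3 s ≈ 11 hours.

11.0 hours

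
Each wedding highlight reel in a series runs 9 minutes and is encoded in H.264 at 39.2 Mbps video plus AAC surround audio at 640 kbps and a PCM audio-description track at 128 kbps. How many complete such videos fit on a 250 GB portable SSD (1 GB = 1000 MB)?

9 min = 540 s
Audio total: 640 + 128 = 768 kbps = 0.768 Mbps.
Total bitrate: 39.968 Mbps.
Per item: 39.968 Mbps × 540 s = 21,583 Mb = 2,698 MB.
Capacity: 250 GB = 2,000,000 Mb; 92.67 items → 92 complete.

92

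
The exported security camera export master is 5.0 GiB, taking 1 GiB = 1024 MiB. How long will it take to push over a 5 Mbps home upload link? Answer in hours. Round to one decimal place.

2.4 hours

File: 5.0 GiB = 42949.7 Mb.
At 5 Mbps: 42949.7 / 5 = 8589.9 s ≈ 2.39 hours.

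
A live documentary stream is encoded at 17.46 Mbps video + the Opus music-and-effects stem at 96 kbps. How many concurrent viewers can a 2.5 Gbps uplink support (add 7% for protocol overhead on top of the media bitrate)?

Audio: 96 kbps = 0.096 Mbps.
Per-viewer media rate: 17.556 Mbps.
On the wire with 7% overhead: 18.785 Mbps.
2.5 Gbps = 2,500 Mbps; 2,500 / 18.785 = 133.09 → 133 viewers.

133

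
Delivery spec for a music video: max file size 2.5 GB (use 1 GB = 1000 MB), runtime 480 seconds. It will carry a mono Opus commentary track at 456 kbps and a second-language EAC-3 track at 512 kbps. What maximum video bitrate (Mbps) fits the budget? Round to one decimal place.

Budget: 2.5 GB = 20000.0 Mb.
Total bitrate budget: 20000.0 Mb / 480 s = 41.667 Mbps.
Audio total: 456 + 512 = 968 kbps = 0.968 Mbps.
Video: 41.667 − 0.968 = 40.699 Mbps.

40.7 Mbps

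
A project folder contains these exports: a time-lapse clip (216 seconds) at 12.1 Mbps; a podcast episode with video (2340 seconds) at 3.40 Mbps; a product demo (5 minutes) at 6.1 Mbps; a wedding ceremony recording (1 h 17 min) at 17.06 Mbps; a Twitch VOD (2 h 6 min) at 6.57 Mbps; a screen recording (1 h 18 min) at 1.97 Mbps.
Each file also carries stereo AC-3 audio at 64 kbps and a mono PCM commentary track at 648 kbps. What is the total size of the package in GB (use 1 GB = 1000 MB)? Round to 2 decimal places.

Audio total: 64 + 648 = 712 kbps = 0.712 Mbps.
time-lapse clip: 12.812 Mbps × 216 s = 2767.4 Mb
podcast episode with video: 4.112 Mbps × 2340 s = 9622.1 Mb
product demo: 6.812 Mbps × 300 s = 2043.6 Mb
wedding ceremony recording: 17.772 Mbps × 4620 s = 82106.6 Mb
Twitch VOD: 7.282 Mbps × 7560 s = 55051.9 Mb
screen recording: 2.682 Mbps × 4680 s = 12551.8 Mb
Total: 164143.4 Mb = 20517.9 MB.
= 20.52 GB.

20.52 GB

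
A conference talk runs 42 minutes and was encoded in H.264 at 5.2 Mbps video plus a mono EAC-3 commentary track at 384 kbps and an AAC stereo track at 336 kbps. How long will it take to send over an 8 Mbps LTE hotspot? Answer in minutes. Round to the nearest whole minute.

31 minutes

42 min = 2520 s
Audio total: 384 + 336 = 720 kbps = 0.720 Mbps.
Total bitrate: 5.920 Mbps.
File: 5.920 Mbps × 2520 s = 14918.4 Mb.
At 8 Mbps: 14918.4 / 8 = 1864.8 s ≈ 31.1 minutes.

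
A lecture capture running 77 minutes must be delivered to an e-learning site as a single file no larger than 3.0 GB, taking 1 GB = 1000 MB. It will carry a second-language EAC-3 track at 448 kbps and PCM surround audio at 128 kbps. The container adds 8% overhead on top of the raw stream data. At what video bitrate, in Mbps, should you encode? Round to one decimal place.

Budget: 3.0 GB = 24000.0 Mb.
Stream payload after overhead: 24000.0 / 1.08 = 22222.2 Mb.
77 min = 4620 s
Total bitrate budget: 22222.2 Mb / 4620 s = 4.810 Mbps.
Audio total: 448 + 128 = 576 kbps = 0.576 Mbps.
Video: 4.810 − 0.576 = 4.234 Mbps.

4.2 Mbps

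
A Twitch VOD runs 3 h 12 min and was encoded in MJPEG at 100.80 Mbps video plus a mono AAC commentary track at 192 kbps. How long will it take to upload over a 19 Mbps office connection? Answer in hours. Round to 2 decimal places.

17.01 hours

3 h 12 min = 192 min = 11520 s
Audio: 192 kbps = 0.192 Mbps.
Total bitrate: 100.992 Mbps.
File: 100.992 Mbps × 11520 s = 1163427.8 Mb.
At 19 Mbps: 1163427.8 / 19 = 61233.0 s ≈ 17 hours.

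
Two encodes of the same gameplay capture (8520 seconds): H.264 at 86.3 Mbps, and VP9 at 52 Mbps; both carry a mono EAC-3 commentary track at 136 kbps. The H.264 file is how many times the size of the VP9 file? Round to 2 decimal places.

Audio: 136 kbps = 0.136 Mbps.
H.264: 86.436 Mbps × 8520 s = 736434.7 Mb = 92.054 GB.
VP9: 52.136 Mbps × 8520 s = 444198.7 Mb = 55.525 GB.
Ratio: 92.054 / 55.525 = 1.658.

1.66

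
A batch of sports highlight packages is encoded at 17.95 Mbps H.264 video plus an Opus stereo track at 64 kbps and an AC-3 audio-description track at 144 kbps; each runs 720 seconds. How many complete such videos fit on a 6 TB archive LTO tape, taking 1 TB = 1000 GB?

Audio total: 64 + 144 = 208 kbps = 0.208 Mbps.
Total bitrate: 18.158 Mbps.
Per item: 18.158 Mbps × 720 s = 13,074 Mb = 1,634 MB.
Capacity: 6 TB = 48,000,000 Mb; 3671.48 items → 3671 complete.

3671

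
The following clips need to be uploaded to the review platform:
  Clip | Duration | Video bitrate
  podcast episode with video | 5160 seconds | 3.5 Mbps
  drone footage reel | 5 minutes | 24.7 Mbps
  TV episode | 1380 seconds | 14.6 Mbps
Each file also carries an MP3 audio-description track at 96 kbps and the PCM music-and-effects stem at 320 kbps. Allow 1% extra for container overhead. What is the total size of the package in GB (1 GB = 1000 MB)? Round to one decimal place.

6.1 GB

Audio total: 96 + 320 = 416 kbps = 0.416 Mbps.
podcast episode with video: 3.916 Mbps × 5160 s × 1.01 = 20408.6 Mb
drone footage reel: 25.116 Mbps × 300 s × 1.01 = 7610.1 Mb
TV episode: 15.016 Mbps × 1380 s × 1.01 = 20929.3 Mb
Total: 48948.1 Mb = 6118.5 MB.
= 6.119 GB.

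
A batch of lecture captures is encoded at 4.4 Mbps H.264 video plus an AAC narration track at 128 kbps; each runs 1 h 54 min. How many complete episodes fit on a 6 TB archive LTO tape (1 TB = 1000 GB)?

1549

1 h 54 min = 114 min = 6840 s
Audio: 128 kbps = 0.128 Mbps.
Total bitrate: 4.528 Mbps.
Per item: 4.528 Mbps × 6840 s = 30,972 Mb = 3,871 MB.
Capacity: 6 TB = 48,000,000 Mb; 1549.81 items → 1549 complete.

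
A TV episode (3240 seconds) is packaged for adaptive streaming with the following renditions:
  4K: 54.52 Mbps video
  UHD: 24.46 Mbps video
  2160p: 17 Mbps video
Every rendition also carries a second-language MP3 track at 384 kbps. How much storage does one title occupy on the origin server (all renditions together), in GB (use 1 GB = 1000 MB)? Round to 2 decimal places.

Audio: 384 kbps = 0.384 Mbps.
Sum of rendition bitrates: (54.52+0.384) + (24.46+0.384) + (17+0.384) = 97.132 Mbps.
× 3240 s = 314,708 Mb = 39,338 MB = 39.34 GB.

39.34 GB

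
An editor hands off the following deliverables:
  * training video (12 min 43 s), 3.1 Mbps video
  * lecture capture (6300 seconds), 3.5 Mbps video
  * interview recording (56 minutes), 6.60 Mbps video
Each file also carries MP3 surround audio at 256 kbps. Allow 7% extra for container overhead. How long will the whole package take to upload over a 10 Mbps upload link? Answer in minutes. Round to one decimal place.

Audio: 256 kbps = 0.256 Mbps.
training video: 3.356 Mbps × 763 s × 1.07 = 2739.9 Mb
lecture capture: 3.756 Mbps × 6300 s × 1.07 = 25319.2 Mb
interview recording: 6.856 Mbps × 3360 s × 1.07 = 24648.7 Mb
Total: 52707.8 Mb = 6588.5 MB.
At 10 Mbps: 52707.8 / 10 = 5271 s ≈ 87.8 minutes.

87.8 minutes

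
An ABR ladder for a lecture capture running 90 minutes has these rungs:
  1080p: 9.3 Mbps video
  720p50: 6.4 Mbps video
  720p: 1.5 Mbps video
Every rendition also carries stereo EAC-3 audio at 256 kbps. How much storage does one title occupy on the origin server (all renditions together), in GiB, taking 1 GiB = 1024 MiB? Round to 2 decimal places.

11.30 GiB

90 min = 5400 s
Audio: 256 kbps = 0.256 Mbps.
Sum of rendition bitrates: (9.3+0.256) + (6.4+0.256) + (1.5+0.256) = 17.968 Mbps.
× 5400 s = 97,027 Mb = 12,128 MB = 11.30 GiB.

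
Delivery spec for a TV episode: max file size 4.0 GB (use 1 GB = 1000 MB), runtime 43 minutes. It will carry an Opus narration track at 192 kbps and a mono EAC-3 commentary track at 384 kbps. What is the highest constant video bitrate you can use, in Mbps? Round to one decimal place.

11.8 Mbps

Budget: 4.0 GB = 32000.0 Mb.
43 min = 2580 s
Total bitrate budget: 32000.0 Mb / 2580 s = 12.403 Mbps.
Audio total: 192 + 384 = 576 kbps = 0.576 Mbps.
Video: 12.403 − 0.576 = 11.827 Mbps.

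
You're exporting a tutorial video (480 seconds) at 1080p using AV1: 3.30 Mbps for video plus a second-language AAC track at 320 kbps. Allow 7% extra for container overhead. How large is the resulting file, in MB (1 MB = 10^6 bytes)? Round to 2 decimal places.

Audio: 320 kbps = 0.320 Mbps.
Total bitrate: 3.30 + 0.320 = 3.620 Mbps.
Stream data: 3.620 Mbps × 480 s = 1737.6 Mb.
With 7% container overhead: ×1.07.
1,859 Mb ÷ 8 = 232.4 MB → 232.4 MB.

232.40 MB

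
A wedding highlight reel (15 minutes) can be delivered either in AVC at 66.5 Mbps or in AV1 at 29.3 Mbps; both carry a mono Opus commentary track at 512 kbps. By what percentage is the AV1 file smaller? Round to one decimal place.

15 min = 900 s
Audio: 512 kbps = 0.512 Mbps.
AVC: 67.012 Mbps × 900 s = 60310.8 Mb = 7.539 GB.
AV1: 29.812 Mbps × 900 s = 26830.8 Mb = 3.354 GB.
Reduction: (1 − 3.354/7.539) × 100 = 55.51%.

55.5%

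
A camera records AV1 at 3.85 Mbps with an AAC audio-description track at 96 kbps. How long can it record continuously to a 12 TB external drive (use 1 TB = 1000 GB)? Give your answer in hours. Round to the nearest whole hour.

Audio: 96 kbps = 0.096 Mbps.
Total bitrate: 3.85 + 0.096 = 3.946 Mbps.
Capacity: 12 TB = 96,000,000 Mb.
Recording time: 96,000,000 / 3.946 = 24,328,434 s ≈ 6,758 hours.

6758 hours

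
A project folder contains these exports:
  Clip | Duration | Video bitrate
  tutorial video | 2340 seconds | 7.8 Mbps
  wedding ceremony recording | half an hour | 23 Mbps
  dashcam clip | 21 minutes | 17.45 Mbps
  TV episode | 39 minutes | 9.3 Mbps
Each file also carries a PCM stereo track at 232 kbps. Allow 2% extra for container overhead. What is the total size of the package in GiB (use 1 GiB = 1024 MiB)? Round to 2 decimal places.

12.49 GiB

Audio: 232 kbps = 0.232 Mbps.
tutorial video: 8.032 Mbps × 2340 s × 1.02 = 19170.8 Mb
wedding ceremony recording: 23.232 Mbps × 1800 s × 1.02 = 42654.0 Mb
dashcam clip: 17.682 Mbps × 1260 s × 1.02 = 22724.9 Mb
TV episode: 9.532 Mbps × 2340 s × 1.02 = 22751.0 Mb
Total: 107300.6 Mb = 13412.6 MB.
= 12.49 GiB.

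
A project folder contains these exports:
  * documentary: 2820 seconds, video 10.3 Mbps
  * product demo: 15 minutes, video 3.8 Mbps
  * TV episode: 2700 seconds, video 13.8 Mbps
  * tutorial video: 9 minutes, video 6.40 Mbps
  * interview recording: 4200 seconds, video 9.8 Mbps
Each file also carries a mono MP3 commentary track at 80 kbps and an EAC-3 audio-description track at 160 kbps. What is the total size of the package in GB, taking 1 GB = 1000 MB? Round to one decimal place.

14.6 GB

Audio total: 80 + 160 = 240 kbps = 0.240 Mbps.
documentary: 10.540 Mbps × 2820 s = 29722.8 Mb
product demo: 4.040 Mbps × 900 s = 3636.0 Mb
TV episode: 14.040 Mbps × 2700 s = 37908.0 Mb
tutorial video: 6.640 Mbps × 540 s = 3585.6 Mb
interview recording: 10.040 Mbps × 4200 s = 42168.0 Mb
Total: 117020.4 Mb = 14627.5 MB.
= 14.63 GB.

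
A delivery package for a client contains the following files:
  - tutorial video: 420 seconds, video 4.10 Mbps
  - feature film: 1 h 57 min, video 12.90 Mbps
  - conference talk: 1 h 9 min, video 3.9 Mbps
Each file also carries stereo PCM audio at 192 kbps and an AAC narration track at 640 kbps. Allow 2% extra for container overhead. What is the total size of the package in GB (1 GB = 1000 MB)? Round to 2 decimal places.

Audio total: 192 + 640 = 832 kbps = 0.832 Mbps.
tutorial video: 4.932 Mbps × 420 s × 1.02 = 2112.9 Mb
feature film: 13.732 Mbps × 7020 s × 1.02 = 98326.6 Mb
conference talk: 4.732 Mbps × 4140 s × 1.02 = 19982.3 Mb
Total: 120421.8 Mb = 15052.7 MB.
= 15.05 GB.

15.05 GB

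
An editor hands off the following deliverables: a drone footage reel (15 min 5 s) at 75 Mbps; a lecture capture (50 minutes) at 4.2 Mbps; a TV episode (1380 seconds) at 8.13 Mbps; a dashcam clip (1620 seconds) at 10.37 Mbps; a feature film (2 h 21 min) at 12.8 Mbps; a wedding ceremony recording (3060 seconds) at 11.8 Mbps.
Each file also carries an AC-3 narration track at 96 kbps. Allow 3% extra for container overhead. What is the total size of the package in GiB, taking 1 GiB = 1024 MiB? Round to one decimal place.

Audio: 96 kbps = 0.096 Mbps.
drone footage reel: 75.096 Mbps × 905 s × 1.03 = 70000.7 Mb
lecture capture: 4.296 Mbps × 3000 s × 1.03 = 13274.6 Mb
TV episode: 8.226 Mbps × 1380 s × 1.03 = 11692.4 Mb
dashcam clip: 10.466 Mbps × 1620 s × 1.03 = 17463.6 Mb
feature film: 12.896 Mbps × 8460 s × 1.03 = 112373.2 Mb
wedding ceremony recording: 11.896 Mbps × 3060 s × 1.03 = 37493.8 Mb
Total: 262298.4 Mb = 32787.3 MB.
= 30.54 GiB.

30.5 GiB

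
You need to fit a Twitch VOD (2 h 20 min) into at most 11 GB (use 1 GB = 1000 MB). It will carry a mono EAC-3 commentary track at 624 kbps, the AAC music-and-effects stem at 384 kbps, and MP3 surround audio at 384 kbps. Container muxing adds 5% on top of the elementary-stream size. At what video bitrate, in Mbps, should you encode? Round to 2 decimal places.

8.59 Mbps

Budget: 11 GB = 88000.0 Mb.
Stream payload after overhead: 88000.0 / 1.05 = 83809.5 Mb.
2 h 20 min = 140 min = 8400 s
Total bitrate budget: 83809.5 Mb / 8400 s = 9.977 Mbps.
Audio total: 624 + 384 + 384 = 1392 kbps = 1.392 Mbps.
Video: 9.977 − 1.392 = 8.585 Mbps.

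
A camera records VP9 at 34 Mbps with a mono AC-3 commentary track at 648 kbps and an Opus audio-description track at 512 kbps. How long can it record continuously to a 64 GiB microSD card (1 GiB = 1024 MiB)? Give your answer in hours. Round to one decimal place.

4.3 hours

Audio total: 648 + 512 = 1160 kbps = 1.160 Mbps.
Total bitrate: 34 + 1.160 = 35.160 Mbps.
Capacity: 64 GiB = 549,756 Mb.
Recording time: 549,756 / 35.160 = 15,636 s ≈ 4.34 hours.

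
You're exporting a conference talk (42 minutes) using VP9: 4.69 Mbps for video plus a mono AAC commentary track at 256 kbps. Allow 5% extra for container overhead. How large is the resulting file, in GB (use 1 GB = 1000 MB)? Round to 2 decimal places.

1.64 GB

42 min = 2520 s
Audio: 256 kbps = 0.256 Mbps.
Total bitrate: 4.69 + 0.256 = 4.946 Mbps.
Stream data: 4.946 Mbps × 2520 s = 12463.9 Mb.
With 5% container overhead: ×1.05.
13,087 Mb ÷ 8 = 1,636 MB → 1.636 GB.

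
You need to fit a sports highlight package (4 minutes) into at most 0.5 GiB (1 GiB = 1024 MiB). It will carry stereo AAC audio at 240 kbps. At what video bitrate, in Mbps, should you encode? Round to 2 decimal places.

17.66 Mbps

Budget: 0.5 GiB = 4295.0 Mb.
4 min = 240 s
Total bitrate budget: 4295.0 Mb / 240 s = 17.896 Mbps.
Audio: 240 kbps = 0.240 Mbps.
Video: 17.896 − 0.240 = 17.656 Mbps.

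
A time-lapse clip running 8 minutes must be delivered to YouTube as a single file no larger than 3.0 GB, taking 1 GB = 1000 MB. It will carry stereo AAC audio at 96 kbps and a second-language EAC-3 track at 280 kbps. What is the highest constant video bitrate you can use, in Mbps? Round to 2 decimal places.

49.62 Mbps

Budget: 3.0 GB = 24000.0 Mb.
8 min = 480 s
Total bitrate budget: 24000.0 Mb / 480 s = 50.000 Mbps.
Audio total: 96 + 280 = 376 kbps = 0.376 Mbps.
Video: 50.000 − 0.376 = 49.624 Mbps.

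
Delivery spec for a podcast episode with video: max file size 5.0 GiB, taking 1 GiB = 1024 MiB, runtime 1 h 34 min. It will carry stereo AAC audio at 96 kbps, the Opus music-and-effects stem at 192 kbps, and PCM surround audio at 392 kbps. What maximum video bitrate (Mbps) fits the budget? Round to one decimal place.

6.9 Mbps

Budget: 5.0 GiB = 42949.7 Mb.
1 h 34 min = 94 min = 5640 s
Total bitrate budget: 42949.7 Mb / 5640 s = 7.615 Mbps.
Audio total: 96 + 192 + 392 = 680 kbps = 0.680 Mbps.
Video: 7.615 − 0.680 = 6.935 Mbps.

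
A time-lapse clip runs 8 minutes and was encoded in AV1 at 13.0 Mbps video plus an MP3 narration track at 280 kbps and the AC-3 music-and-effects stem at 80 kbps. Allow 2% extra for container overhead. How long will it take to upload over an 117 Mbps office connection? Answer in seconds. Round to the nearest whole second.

8 min = 480 s
Audio total: 280 + 80 = 360 kbps = 0.360 Mbps.
Total bitrate: 13.360 Mbps.
File: 13.360 Mbps × 480 s = 6412.8 Mb.
With 2% container overhead: ×1.02. → 6541.1 Mb.
At 117 Mbps: 6541.1 / 117 = 55.9 s ≈ 55.9 seconds.

56 seconds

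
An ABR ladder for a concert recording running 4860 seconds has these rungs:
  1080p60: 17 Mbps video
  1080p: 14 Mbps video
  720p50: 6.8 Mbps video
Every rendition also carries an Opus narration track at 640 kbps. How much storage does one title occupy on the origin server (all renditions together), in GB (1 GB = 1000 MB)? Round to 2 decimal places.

24.13 GB

Audio: 640 kbps = 0.640 Mbps.
Sum of rendition bitrates: (17+0.640) + (14+0.640) + (6.8+0.640) = 39.720 Mbps.
× 4860 s = 193,039 Mb = 24,130 MB = 24.13 GB.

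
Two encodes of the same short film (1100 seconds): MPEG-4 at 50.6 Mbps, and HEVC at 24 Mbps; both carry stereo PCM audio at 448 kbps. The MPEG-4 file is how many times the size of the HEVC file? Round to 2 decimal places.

2.09

Audio: 448 kbps = 0.448 Mbps.
MPEG-4: 51.048 Mbps × 1100 s = 56152.8 Mb = 6.537 GiB.
HEVC: 24.448 Mbps × 1100 s = 26892.8 Mb = 3.131 GiB.
Ratio: 6.537 / 3.131 = 2.088.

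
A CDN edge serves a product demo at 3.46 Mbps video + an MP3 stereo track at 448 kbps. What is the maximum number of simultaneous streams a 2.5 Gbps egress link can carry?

639

Audio: 448 kbps = 0.448 Mbps.
Per-viewer media rate: 3.908 Mbps.
2.5 Gbps = 2,500 Mbps; 2,500 / 3.908 = 639.71 → 639 viewers.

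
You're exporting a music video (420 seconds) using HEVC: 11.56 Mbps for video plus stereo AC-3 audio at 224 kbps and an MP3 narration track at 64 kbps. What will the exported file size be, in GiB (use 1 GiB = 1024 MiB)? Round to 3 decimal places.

0.579 GiB

Audio total: 224 + 64 = 288 kbps = 0.288 Mbps.
Total bitrate: 11.56 + 0.288 = 11.848 Mbps.
Stream data: 11.848 Mbps × 420 s = 4976.2 Mb.
4,976 Mb = 622,020,000 bytes ÷ 1,073,741,824 = 0.5793 GiB.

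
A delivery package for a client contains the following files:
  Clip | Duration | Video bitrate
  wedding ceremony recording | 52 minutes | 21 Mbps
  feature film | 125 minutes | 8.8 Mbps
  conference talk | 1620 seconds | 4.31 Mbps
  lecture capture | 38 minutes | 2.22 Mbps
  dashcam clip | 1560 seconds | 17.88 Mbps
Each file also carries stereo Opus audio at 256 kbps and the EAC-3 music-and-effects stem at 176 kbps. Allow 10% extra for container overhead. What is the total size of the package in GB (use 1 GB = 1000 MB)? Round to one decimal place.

Audio total: 256 + 176 = 432 kbps = 0.432 Mbps.
wedding ceremony recording: 21.432 Mbps × 3120 s × 1.10 = 73554.6 Mb
feature film: 9.232 Mbps × 7500 s × 1.10 = 76164.0 Mb
conference talk: 4.742 Mbps × 1620 s × 1.10 = 8450.2 Mb
lecture capture: 2.652 Mbps × 2280 s × 1.10 = 6651.2 Mb
dashcam clip: 18.312 Mbps × 1560 s × 1.10 = 31423.4 Mb
Total: 196243.5 Mb = 24530.4 MB.
= 24.53 GB.

24.5 GB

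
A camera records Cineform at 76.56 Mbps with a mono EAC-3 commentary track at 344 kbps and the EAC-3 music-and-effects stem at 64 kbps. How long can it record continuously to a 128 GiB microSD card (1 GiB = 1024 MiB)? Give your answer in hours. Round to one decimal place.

4.0 hours

Audio total: 344 + 64 = 408 kbps = 0.408 Mbps.
Total bitrate: 76.56 + 0.408 = 76.968 Mbps.
Capacity: 128 GiB = 1,099,512 Mb.
Recording time: 1,099,512 / 76.968 = 14,285 s ≈ 3.97 hours.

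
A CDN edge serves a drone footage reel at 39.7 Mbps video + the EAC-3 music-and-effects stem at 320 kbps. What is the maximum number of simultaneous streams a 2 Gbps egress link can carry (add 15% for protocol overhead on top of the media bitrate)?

43

Audio: 320 kbps = 0.320 Mbps.
Per-viewer media rate: 40.020 Mbps.
On the wire with 15% overhead: 46.023 Mbps.
2 Gbps = 2,000 Mbps; 2,000 / 46.023 = 43.46 → 43 viewers.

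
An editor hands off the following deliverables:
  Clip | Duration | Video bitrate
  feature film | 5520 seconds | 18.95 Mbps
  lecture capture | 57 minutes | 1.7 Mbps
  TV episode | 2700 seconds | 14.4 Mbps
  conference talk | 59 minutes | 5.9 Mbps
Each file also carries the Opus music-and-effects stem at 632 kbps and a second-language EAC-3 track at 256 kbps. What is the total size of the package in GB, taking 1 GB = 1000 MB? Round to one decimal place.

23.0 GB

Audio total: 632 + 256 = 888 kbps = 0.888 Mbps.
feature film: 19.838 Mbps × 5520 s = 109505.8 Mb
lecture capture: 2.588 Mbps × 3420 s = 8851.0 Mb
TV episode: 15.288 Mbps × 2700 s = 41277.6 Mb
conference talk: 6.788 Mbps × 3540 s = 24029.5 Mb
Total: 183663.8 Mb = 22958.0 MB.
= 22.96 GB.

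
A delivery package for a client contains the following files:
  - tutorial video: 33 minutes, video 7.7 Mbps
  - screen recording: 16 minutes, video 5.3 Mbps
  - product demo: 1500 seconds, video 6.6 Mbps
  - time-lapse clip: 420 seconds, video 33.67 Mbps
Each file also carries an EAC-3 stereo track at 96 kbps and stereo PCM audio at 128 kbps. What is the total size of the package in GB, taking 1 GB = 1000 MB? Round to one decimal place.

Audio total: 96 + 128 = 224 kbps = 0.224 Mbps.
tutorial video: 7.924 Mbps × 1980 s = 15689.5 Mb
screen recording: 5.524 Mbps × 960 s = 5303.0 Mb
product demo: 6.824 Mbps × 1500 s = 10236.0 Mb
time-lapse clip: 33.894 Mbps × 420 s = 14235.5 Mb
Total: 45464.0 Mb = 5683.0 MB.
= 5.683 GB.

5.7 GB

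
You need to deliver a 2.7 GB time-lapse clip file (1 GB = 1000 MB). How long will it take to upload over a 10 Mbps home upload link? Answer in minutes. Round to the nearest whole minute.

36 minutes

File: 2.7 GB = 21600.0 Mb.
At 10 Mbps: 21600.0 / 10 = 2160.0 s ≈ 36 minutes.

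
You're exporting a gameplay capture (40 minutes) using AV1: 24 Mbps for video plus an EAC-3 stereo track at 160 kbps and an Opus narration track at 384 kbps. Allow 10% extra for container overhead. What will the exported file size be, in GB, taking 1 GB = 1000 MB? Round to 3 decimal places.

8.100 GB

40 min = 2400 s
Audio total: 160 + 384 = 544 kbps = 0.544 Mbps.
Total bitrate: 24 + 0.544 = 24.544 Mbps.
Stream data: 24.544 Mbps × 2400 s = 58905.6 Mb.
With 10% container overhead: ×1.10.
64,796 Mb ÷ 8 = 8,100 MB → 8.100 GB.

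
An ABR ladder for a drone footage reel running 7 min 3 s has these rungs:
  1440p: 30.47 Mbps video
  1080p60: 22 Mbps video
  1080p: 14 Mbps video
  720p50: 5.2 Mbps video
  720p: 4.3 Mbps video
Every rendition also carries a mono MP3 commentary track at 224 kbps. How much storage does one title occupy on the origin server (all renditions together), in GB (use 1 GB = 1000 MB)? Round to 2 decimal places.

7 min 3 s = 423 s
Audio: 224 kbps = 0.224 Mbps.
Sum of rendition bitrates: (30.47+0.224) + (22+0.224) + (14+0.224) + (5.2+0.224) + (4.3+0.224) = 77.090 Mbps.
× 423 s = 32,609 Mb = 4,076 MB = 4.076 GB.

4.08 GB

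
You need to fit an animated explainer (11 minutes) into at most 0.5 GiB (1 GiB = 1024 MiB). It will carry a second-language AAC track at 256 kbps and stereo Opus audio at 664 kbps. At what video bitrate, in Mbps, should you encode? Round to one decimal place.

5.6 Mbps

Budget: 0.5 GiB = 4295.0 Mb.
11 min = 660 s
Total bitrate budget: 4295.0 Mb / 660 s = 6.508 Mbps.
Audio total: 256 + 664 = 920 kbps = 0.920 Mbps.
Video: 6.508 − 0.920 = 5.588 Mbps.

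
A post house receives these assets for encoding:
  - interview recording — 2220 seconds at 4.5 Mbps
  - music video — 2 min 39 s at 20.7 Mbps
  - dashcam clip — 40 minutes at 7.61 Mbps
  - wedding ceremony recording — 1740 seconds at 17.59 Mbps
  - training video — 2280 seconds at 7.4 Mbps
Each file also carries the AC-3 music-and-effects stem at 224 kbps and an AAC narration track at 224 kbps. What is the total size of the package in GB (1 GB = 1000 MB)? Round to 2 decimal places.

10.37 GB

Audio total: 224 + 224 = 448 kbps = 0.448 Mbps.
interview recording: 4.948 Mbps × 2220 s = 10984.6 Mb
music video: 21.148 Mbps × 159 s = 3362.5 Mb
dashcam clip: 8.058 Mbps × 2400 s = 19339.2 Mb
wedding ceremony recording: 18.038 Mbps × 1740 s = 31386.1 Mb
training video: 7.848 Mbps × 2280 s = 17893.4 Mb
Total: 82965.9 Mb = 10370.7 MB.
= 10.37 GB.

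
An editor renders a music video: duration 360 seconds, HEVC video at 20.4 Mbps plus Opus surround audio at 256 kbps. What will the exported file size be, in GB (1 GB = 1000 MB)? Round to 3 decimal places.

0.930 GB

Audio: 256 kbps = 0.256 Mbps.
Total bitrate: 20.4 + 0.256 = 20.656 Mbps.
Stream data: 20.656 Mbps × 360 s = 7436.2 Mb.
7,436 Mb ÷ 8 = 929.5 MB → 0.9295 GB.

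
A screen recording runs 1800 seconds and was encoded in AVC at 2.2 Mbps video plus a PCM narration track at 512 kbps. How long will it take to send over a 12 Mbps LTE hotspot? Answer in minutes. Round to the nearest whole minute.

Audio: 512 kbps = 0.512 Mbps.
Total bitrate: 2.712 Mbps.
File: 2.712 Mbps × 1800 s = 4881.6 Mb.
At 12 Mbps: 4881.6 / 12 = 406.8 s ≈ 6.78 minutes.

7 minutes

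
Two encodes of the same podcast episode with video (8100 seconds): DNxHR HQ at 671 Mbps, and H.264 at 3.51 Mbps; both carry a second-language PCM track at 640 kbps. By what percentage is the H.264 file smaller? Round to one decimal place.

Audio: 640 kbps = 0.640 Mbps.
DNxHR HQ: 671.640 Mbps × 8100 s = 5440284.0 Mb = 680.035 GB.
H.264: 4.150 Mbps × 8100 s = 33615.0 Mb = 4.202 GB.
Reduction: (1 − 4.202/680.035) × 100 = 99.38%.

99.4%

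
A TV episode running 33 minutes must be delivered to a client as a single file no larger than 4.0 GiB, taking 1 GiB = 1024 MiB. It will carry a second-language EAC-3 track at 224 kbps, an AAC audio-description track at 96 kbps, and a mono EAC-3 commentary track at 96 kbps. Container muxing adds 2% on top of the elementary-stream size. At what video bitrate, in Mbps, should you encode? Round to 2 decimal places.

16.60 Mbps

Budget: 4.0 GiB = 34359.7 Mb.
Stream payload after overhead: 34359.7 / 1.02 = 33686.0 Mb.
33 min = 1980 s
Total bitrate budget: 33686.0 Mb / 1980 s = 17.013 Mbps.
Audio total: 224 + 96 + 96 = 416 kbps = 0.416 Mbps.
Video: 17.013 − 0.416 = 16.597 Mbps.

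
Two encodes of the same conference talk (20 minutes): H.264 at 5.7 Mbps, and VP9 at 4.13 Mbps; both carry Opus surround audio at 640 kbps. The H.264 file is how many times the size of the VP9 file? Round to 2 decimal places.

1.33

20 min = 1200 s
Audio: 640 kbps = 0.640 Mbps.
H.264: 6.340 Mbps × 1200 s = 7608.0 Mb = 0.886 GiB.
VP9: 4.770 Mbps × 1200 s = 5724.0 Mb = 0.666 GiB.
Ratio: 0.886 / 0.666 = 1.329.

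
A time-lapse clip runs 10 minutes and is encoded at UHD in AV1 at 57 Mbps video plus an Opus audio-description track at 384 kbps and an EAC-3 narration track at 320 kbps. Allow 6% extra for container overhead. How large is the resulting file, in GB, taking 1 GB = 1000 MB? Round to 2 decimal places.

4.59 GB

10 min = 600 s
Audio total: 384 + 320 = 704 kbps = 0.704 Mbps.
Total bitrate: 57 + 0.704 = 57.704 Mbps.
Stream data: 57.704 Mbps × 600 s = 34622.4 Mb.
With 6% container overhead: ×1.06.
36,700 Mb ÷ 8 = 4,587 MB → 4.587 GB.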